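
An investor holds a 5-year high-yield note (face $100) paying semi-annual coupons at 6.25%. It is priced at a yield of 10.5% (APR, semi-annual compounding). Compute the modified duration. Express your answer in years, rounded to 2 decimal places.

4.09 years

Periodic yield y = 0.0525. First find Macaulay duration:
  t   CF        PV=CF/(1+0.0525)^t    t·PV
  1        3.125         2.9691         2.9691
  2        3.125         2.8210         5.6420
  3        3.125         2.6803         8.0409
  4        3.125         2.5466        10.1864
  5        3.125         2.4196        12.0979
  6        3.125         2.2989        13.7933
  7        3.125         2.1842        15.2895
  8        3.125         2.0753        16.6021
  9        3.125         1.9717        17.7457
  10     103.125        61.8220       618.2198
  Σ                     83.7887       720.5868
P = 83.7887; Macaulay duration = 720.5868 / 83.7887 = 8.60005 half-year periods = 4.30002 years.
Modified duration = D_Mac / (1 + y) = 4.30002 / 1.0525 = 4.08553 years.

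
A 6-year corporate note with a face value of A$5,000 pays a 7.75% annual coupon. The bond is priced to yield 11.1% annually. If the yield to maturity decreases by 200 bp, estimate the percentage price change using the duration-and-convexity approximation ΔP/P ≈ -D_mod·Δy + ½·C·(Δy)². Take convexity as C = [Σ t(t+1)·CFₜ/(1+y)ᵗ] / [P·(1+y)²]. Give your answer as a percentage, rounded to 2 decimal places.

+9.40%

With y = 0.111:
  t   CF        PV=CF/(1+0.111)^t    t·PV        t(t+1)·PV
  1       387.50       348.7849       348.7849         697.5698
  2       387.50       313.9378       627.8756       1,883.6267
  3       387.50       282.5723       847.7168       3,390.8672
  4       387.50       254.3405     1,017.3619       5,086.8094
  5       387.50       228.9293     1,144.6466       6,867.8795
  6     5,387.50     2,864.8569    17,189.1412     120,323.9886
  Σ                  4,293.4216    21,175.5269     138,250.7412
P = 4,293.4216; D_Mac = 4.93209 yrs; D_mod = 4.43932 yrs; C = 26.08770.
Duration effect: -4.43932 × (-0.02) = +0.088786
Convexity effect: 0.5 × 26.08770 × (-0.02)² = +0.0052175
ΔP/P ≈ +0.088786 + 0.0052175 = +0.094004 = +9.4004%.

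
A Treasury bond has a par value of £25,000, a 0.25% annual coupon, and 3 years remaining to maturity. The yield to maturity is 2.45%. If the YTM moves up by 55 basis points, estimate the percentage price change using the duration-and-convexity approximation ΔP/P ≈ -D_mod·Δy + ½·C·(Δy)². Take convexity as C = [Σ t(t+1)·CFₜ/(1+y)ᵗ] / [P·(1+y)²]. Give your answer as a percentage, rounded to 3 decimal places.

With y = 0.0245:
  t   CF        PV=CF/(1+0.0245)^t    t·PV        t(t+1)·PV
  1        62.50        61.0054        61.0054         122.0107
  2        62.50        59.5465       119.0930         357.2789
  3    25,062.50    23,307.1141    69,921.3422     279,685.3689
  Σ                 23,427.6659    70,101.4405     280,164.6585
P = 23,427.6659; D_Mac = 2.99225 yrs; D_mod = 2.92069 yrs; C = 11.39359.
Duration effect: -2.92069 × (+0.0055) = -0.016064
Convexity effect: 0.5 × 11.39359 × (0.0055)² = +0.0001723
ΔP/P ≈ -0.016064 + 0.0001723 = -0.015891 = -1.5891%.

-1.589%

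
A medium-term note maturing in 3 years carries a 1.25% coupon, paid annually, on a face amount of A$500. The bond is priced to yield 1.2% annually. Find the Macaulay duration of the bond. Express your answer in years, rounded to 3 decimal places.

2.963 years

Periodic yield y = 0.012. Discount each cash flow and weight by its year:
  t   CF        PV=CF/(1+0.012)^t    t·PV
  1         6.25         6.1759         6.1759
  2         6.25         6.1027        12.2053
  3       506.25       488.4538     1,465.3614
  Σ                    500.7324     1,483.7426
Price P = Σ PV = 500.7324.
Macaulay duration = Σ(t·PV) / P = 1,483.7426 / 500.7324 = 2.96315 years.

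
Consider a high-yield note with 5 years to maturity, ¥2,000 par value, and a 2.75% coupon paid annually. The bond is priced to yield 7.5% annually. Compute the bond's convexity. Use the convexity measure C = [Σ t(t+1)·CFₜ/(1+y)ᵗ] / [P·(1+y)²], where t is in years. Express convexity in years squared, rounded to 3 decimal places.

23.934

With y = 0.075:
  t   CF        PV=CF/(1+0.075)^t    t·PV        t(t+1)·PV
  1        55.00        51.1628        51.1628         102.3256
  2        55.00        47.5933        95.1866         285.5598
  3        55.00        44.2728       132.8185         531.2740
  4        55.00        41.1840       164.7361         823.6806
  5     2,055.00     1,431.4280     7,157.1399      42,942.8397
  Σ                  1,615.6409     7,601.0439      44,685.6796
P = 1,615.6409.
Convexity = Σ t(t+1)·PV / [P·(1+y)²] = 44,685.6796 / (1,615.6409 × 1.155625) = 23.93352.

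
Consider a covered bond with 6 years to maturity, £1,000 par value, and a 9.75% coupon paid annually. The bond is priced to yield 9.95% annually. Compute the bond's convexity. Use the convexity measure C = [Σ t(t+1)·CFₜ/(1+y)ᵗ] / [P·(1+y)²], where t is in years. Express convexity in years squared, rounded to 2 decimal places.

With y = 0.0995:
  t   CF        PV=CF/(1+0.0995)^t    t·PV        t(t+1)·PV
  1        97.50        88.6767        88.6767         177.3533
  2        97.50        80.6518       161.3036         483.9109
  3        97.50        73.3532       220.0595         880.2381
  4        97.50        66.7150       266.8601       1,334.3006
  5        97.50        60.6776       303.3880       1,820.3282
  6     1,097.50       621.2024     3,727.2144      26,090.5009
  Σ                    991.2767     4,767.5024      30,786.6320
P = 991.2767.
Convexity = Σ t(t+1)·PV / [P·(1+y)²] = 30,786.6320 / (991.2767 × 1.208900) = 25.69075.

25.69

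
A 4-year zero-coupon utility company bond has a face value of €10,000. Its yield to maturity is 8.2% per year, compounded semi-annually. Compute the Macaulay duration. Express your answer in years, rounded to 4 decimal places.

4.0000 years

A zero-coupon bond has a single cash flow at maturity, so its Macaulay duration equals its maturity: 4 years.
(Equivalently: 8 semi-annual periods ÷ 2 = 4 years.)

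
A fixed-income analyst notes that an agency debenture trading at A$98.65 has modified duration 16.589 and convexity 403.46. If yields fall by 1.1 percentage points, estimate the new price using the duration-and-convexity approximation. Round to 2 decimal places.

Duration effect: -D_mod·Δy = -16.589 × (-0.011) = +0.182479
Convexity effect: ½·C·(Δy)² = 0.5 × 403.46 × (-0.011)² = +0.02440933
ΔP/P ≈ +0.182479 + 0.02440933 = +0.20688833
New price ≈ 98.65 × (1 + 0.20688833) = 119.0595337545.

A$119.06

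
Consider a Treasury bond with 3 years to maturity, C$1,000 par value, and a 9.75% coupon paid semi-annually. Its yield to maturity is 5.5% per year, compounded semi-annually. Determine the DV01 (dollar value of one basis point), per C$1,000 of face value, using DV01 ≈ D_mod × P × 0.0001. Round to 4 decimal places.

C$0.2924

Periodic yield y = 0.0275.
  t   CF        PV=CF/(1+0.0275)^t    t·PV
  1        48.75        47.4453        47.4453
  2        48.75        46.1754        92.3509
  3        48.75        44.9396       134.8188
  4        48.75        43.7368       174.9473
  5        48.75        42.5663       212.8313
  6     1,048.75       891.2119     5,347.2716
  Σ                  1,116.0753     6,009.6651
P = 1,116.0753; D_Mac = 5.38464 half-year periods = 2.69232 yrs; D_mod = 2.62026 yrs.
DV01 ≈ 2.62026 × 1,116.0753 × 0.0001 = 0.292441.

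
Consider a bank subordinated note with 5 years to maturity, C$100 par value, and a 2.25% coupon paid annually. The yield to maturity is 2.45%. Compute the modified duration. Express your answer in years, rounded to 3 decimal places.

Periodic yield y = 0.0245. First find Macaulay duration:
  t   CF        PV=CF/(1+0.0245)^t    t·PV
  1         2.25         2.1962         2.1962
  2         2.25         2.1437         4.2873
  3         2.25         2.0924         6.2772
  4         2.25         2.0424         8.1695
  5       102.25        90.5948       452.9742
  Σ                     99.0695       473.9045
P = 99.0695; Macaulay duration = 473.9045 / 99.0695 = 4.78356 years.
Modified duration = D_Mac / (1 + y) = 4.78356 / 1.0245 = 4.66916 years.

4.669 years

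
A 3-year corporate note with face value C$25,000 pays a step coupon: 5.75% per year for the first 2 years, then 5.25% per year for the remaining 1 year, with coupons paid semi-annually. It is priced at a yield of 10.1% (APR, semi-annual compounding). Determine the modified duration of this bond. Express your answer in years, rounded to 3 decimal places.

2.650 years

Periodic yield y = 0.0505. First find Macaulay duration:
  t   CF        PV=CF/(1+0.0505)^t    t·PV
  1       718.75       684.1980       684.1980
  2       718.75       651.3070     1,302.6140
  3       718.75       619.9971     1,859.9914
  4       718.75       590.1924     2,360.7697
  5       656.25       512.9665     2,564.8327
  6    25,656.25    19,090.4796   114,542.8774
  Σ                 22,149.1407   123,315.2832
P = 22,149.1407; Macaulay duration = 123,315.2832 / 22,149.1407 = 5.56750 half-year periods = 2.78375 years.
Modified duration = D_Mac / (1 + y) = 2.78375 / 1.0505 = 2.64993 years.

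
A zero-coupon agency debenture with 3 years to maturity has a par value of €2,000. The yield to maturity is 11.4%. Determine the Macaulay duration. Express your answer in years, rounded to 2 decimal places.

3.00 years

A zero-coupon bond has a single cash flow at maturity, so its Macaulay duration equals its maturity: 3 years.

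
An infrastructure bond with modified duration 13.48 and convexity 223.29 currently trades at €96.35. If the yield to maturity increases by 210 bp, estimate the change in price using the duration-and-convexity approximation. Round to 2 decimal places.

Duration effect: -D_mod·Δy = -13.48 × (+0.021) = -0.283080
Convexity effect: ½·C·(Δy)² = 0.5 × 223.29 × (0.021)² = +0.049235445
ΔP/P ≈ -0.283080 + 0.049235445 = -0.233844555
ΔP ≈ 96.35 × (-0.233844555) = -22.53092287425.

-€22.53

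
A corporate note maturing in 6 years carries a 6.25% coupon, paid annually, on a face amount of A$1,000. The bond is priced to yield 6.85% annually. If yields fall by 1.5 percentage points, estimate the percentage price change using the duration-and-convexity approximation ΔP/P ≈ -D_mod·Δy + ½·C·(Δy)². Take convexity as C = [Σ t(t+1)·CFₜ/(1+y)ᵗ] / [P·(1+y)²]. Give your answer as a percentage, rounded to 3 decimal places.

With y = 0.0685:
  t   CF        PV=CF/(1+0.0685)^t    t·PV        t(t+1)·PV
  1        62.50        58.4932        58.4932         116.9864
  2        62.50        54.7433       109.4866         328.4598
  3        62.50        51.2338       153.7014         614.8054
  4        62.50        47.9493       191.7970         958.9852
  5        62.50        44.8753       224.3765       1,346.2591
  6     1,062.50       713.9730     4,283.8379      29,986.8654
  Σ                    971.2678     5,021.6926      33,352.3613
P = 971.2678; D_Mac = 5.17024 yrs; D_mod = 4.83879 yrs; C = 30.07728.
Duration effect: -4.83879 × (-0.015) = +0.072582
Convexity effect: 0.5 × 30.07728 × (-0.015)² = +0.0033837
ΔP/P ≈ +0.072582 + 0.0033837 = +0.075966 = +7.5966%.

+7.597%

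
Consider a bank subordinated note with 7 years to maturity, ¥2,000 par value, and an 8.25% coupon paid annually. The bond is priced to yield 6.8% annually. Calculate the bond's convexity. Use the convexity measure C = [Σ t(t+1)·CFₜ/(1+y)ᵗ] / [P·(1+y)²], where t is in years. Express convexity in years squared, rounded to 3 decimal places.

With y = 0.068:
  t   CF        PV=CF/(1+0.068)^t    t·PV        t(t+1)·PV
  1       165.00       154.4944       154.4944         308.9888
  2       165.00       144.6577       289.3153         867.9460
  3       165.00       135.4472       406.3417       1,625.3670
  4       165.00       126.8233       507.2931       2,536.4653
  5       165.00       118.7484       593.7419       3,562.4513
  6       165.00       111.1876       667.1257       4,669.8800
  7     2,165.00     1,366.0265     9,562.1857      76,497.4853
  Σ                  2,157.3851    12,180.4978      90,068.5836
P = 2,157.3851.
Convexity = Σ t(t+1)·PV / [P·(1+y)²] = 90,068.5836 / (2,157.3851 × 1.140624) = 36.60186.

36.602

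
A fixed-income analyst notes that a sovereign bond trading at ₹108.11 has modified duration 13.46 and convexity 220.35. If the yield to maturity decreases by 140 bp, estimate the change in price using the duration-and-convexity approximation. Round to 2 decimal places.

+₹22.71

Duration effect: -D_mod·Δy = -13.46 × (-0.014) = +0.188440
Convexity effect: ½·C·(Δy)² = 0.5 × 220.35 × (-0.014)² = +0.0215943
ΔP/P ≈ +0.188440 + 0.0215943 = +0.2100343
ΔP ≈ 108.11 × (+0.2100343) = +22.706808173.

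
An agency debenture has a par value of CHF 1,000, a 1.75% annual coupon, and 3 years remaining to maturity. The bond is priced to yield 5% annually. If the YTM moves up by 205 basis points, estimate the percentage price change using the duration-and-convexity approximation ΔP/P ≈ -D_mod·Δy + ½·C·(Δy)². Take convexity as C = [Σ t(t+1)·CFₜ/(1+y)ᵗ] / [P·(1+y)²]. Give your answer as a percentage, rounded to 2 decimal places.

With y = 0.05:
  t   CF        PV=CF/(1+0.05)^t    t·PV        t(t+1)·PV
  1        17.50        16.6667        16.6667          33.3333
  2        17.50        15.8730        31.7460          95.2381
  3     1,017.50       878.9548     2,636.8643      10,547.4571
  Σ                    911.4944     2,685.2770      10,676.0285
P = 911.4944; D_Mac = 2.94602 yrs; D_mod = 2.80573 yrs; C = 10.62373.
Duration effect: -2.80573 × (+0.0205) = -0.057517
Convexity effect: 0.5 × 10.62373 × (0.0205)² = +0.0022323
ΔP/P ≈ -0.057517 + 0.0022323 = -0.055285 = -5.5285%.

-5.53%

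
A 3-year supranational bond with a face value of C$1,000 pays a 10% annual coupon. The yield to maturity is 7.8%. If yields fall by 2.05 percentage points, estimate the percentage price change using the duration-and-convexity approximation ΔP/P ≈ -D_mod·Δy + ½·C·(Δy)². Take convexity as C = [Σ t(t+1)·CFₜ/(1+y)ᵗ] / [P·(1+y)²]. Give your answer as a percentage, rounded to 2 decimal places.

+5.41%

With y = 0.078:
  t   CF        PV=CF/(1+0.078)^t    t·PV        t(t+1)·PV
  1       100.00        92.7644        92.7644         185.5288
  2       100.00        86.0523       172.1046         516.3138
  3     1,100.00       878.0847     2,634.2541      10,537.0162
  Σ                  1,056.9014     2,899.1230      11,238.8588
P = 1,056.9014; D_Mac = 2.74304 yrs; D_mod = 2.54456 yrs; C = 9.15061.
Duration effect: -2.54456 × (-0.0205) = +0.052164
Convexity effect: 0.5 × 9.15061 × (-0.0205)² = +0.0019228
ΔP/P ≈ +0.052164 + 0.0019228 = +0.054086 = +5.4086%.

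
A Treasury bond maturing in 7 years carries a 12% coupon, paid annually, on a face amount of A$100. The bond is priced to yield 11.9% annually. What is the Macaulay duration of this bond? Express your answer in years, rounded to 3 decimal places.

Periodic yield y = 0.119. Discount each cash flow and weight by its year:
  t   CF        PV=CF/(1+0.119)^t    t·PV
  1        12.00        10.7239        10.7239
  2        12.00         9.5834        19.1669
  3        12.00         8.5643        25.6928
  4        12.00         7.6535        30.6141
  5        12.00         6.8396        34.1980
  6        12.00         6.1122        36.6735
  7       112.00        50.9809       356.8662
  Σ                    100.4578       513.9353
Price P = Σ PV = 100.4578.
Macaulay duration = Σ(t·PV) / P = 513.9353 / 100.4578 = 5.11593 years.

5.116 years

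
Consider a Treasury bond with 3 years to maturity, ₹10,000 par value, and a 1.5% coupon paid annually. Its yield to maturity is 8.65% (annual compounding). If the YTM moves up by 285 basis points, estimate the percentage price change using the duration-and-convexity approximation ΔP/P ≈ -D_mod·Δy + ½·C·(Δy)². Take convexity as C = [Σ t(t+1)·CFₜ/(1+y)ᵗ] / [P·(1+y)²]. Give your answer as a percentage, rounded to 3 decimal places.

-7.336%

With y = 0.0865:
  t   CF        PV=CF/(1+0.0865)^t    t·PV        t(t+1)·PV
  1       150.00       138.0580       138.0580         276.1160
  2       150.00       127.0667       254.1334         762.4003
  3    10,150.00     7,913.6502    23,740.9506      94,963.8025
  Σ                  8,178.7749    24,133.1420      96,002.3188
P = 8,178.7749; D_Mac = 2.95070 yrs; D_mod = 2.71579 yrs; C = 9.94338.
Duration effect: -2.71579 × (+0.0285) = -0.077400
Convexity effect: 0.5 × 9.94338 × (0.0285)² = +0.0040383
ΔP/P ≈ -0.077400 + 0.0040383 = -0.073362 = -7.3362%.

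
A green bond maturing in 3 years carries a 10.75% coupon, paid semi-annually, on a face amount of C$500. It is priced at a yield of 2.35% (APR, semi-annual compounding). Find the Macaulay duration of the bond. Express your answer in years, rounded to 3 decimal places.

Periodic yield y = 0.01175. Discount each cash flow and weight by its period:
  t   CF        PV=CF/(1+0.01175)^t    t·PV
  1       26.875        26.5629        26.5629
  2       26.875        26.2544        52.5088
  3       26.875        25.9495        77.8485
  4       26.875        25.6481       102.5925
  5       26.875        25.3503       126.7513
  6      526.875       491.2113     2,947.2676
  Σ                    620.9764     3,333.5315
Price P = Σ PV = 620.9764.
Macaulay duration = Σ(t·PV) / P = 3,333.5315 / 620.9764 = 5.36821 half-year periods.
In years: 5.36821 / 2 = 2.68410 years.

2.684 years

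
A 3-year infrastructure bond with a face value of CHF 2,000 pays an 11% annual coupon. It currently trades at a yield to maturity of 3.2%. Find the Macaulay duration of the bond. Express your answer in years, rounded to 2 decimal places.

2.74 years

Periodic yield y = 0.032. Discount each cash flow and weight by its year:
  t   CF        PV=CF/(1+0.032)^t    t·PV
  1       220.00       213.1783       213.1783
  2       220.00       206.5681       413.1362
  3     2,220.00     2,019.8256     6,059.4769
  Σ                  2,439.5721     6,685.7915
Price P = Σ PV = 2,439.5721.
Macaulay duration = Σ(t·PV) / P = 6,685.7915 / 2,439.5721 = 2.74056 years.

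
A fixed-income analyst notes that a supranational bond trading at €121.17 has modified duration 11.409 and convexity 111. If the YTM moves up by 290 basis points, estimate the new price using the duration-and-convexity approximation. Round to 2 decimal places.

Duration effect: -D_mod·Δy = -11.409 × (+0.029) = -0.330861
Convexity effect: ½·C·(Δy)² = 0.5 × 111 × (0.029)² = +0.0466755
ΔP/P ≈ -0.330861 + 0.0466755 = -0.2841855
New price ≈ 121.17 × (1 - 0.2841855) = 86.735242965.

€86.74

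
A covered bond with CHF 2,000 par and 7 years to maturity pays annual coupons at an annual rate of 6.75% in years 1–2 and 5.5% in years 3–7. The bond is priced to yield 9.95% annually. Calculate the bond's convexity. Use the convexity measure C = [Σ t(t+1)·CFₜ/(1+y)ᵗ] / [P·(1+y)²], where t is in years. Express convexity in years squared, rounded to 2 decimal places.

35.42

With y = 0.0995:
  t   CF        PV=CF/(1+0.0995)^t    t·PV        t(t+1)·PV
  1       135.00       122.7831       122.7831         245.5662
  2       135.00       111.6717       223.3435         670.0305
  3       110.00        82.7574       248.2723         993.0891
  4       110.00        75.2682       301.0730       1,505.3648
  5       110.00        68.4568       342.2839       2,053.7036
  6       110.00        62.2617       373.5705       2,614.9933
  7     2,110.00     1,086.2151     7,603.5054      60,828.0433
  Σ                  1,609.4141     9,214.8316      68,910.7907
P = 1,609.4141.
Convexity = Σ t(t+1)·PV / [P·(1+y)²] = 68,910.7907 / (1,609.4141 × 1.208900) = 35.41840.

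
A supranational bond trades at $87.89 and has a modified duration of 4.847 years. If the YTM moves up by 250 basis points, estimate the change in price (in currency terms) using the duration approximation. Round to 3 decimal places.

-$10.650

Duration approximation: ΔP/P ≈ -D_mod · Δy = -4.847 × (+0.025) = -0.121175.
ΔP ≈ 87.89 × (-0.121175) = -10.65007075.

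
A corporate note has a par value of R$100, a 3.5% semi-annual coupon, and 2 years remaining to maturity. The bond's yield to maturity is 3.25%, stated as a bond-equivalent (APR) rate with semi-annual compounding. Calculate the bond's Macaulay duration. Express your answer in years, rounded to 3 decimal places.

Periodic yield y = 0.01625. Discount each cash flow and weight by its period:
  t   CF        PV=CF/(1+0.01625)^t    t·PV
  1         1.75         1.7220         1.7220
  2         1.75         1.6945         3.3890
  3         1.75         1.6674         5.0022
  4       101.75        95.3964       381.5858
  Σ                    100.4803       391.6989
Price P = Σ PV = 100.4803.
Macaulay duration = Σ(t·PV) / P = 391.6989 / 100.4803 = 3.89826 half-year periods.
In years: 3.89826 / 2 = 1.94913 years.

1.949 years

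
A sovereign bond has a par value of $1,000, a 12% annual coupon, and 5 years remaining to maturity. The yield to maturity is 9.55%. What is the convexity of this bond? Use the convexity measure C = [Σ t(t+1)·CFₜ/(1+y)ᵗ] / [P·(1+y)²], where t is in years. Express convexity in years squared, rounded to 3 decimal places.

18.947

With y = 0.0955:
  t   CF        PV=CF/(1+0.0955)^t    t·PV        t(t+1)·PV
  1       120.00       109.5390       109.5390         219.0780
  2       120.00        99.9900       199.9800         599.9399
  3       120.00        91.2734       273.8201       1,095.2805
  4       120.00        83.3166       333.2665       1,666.3327
  5     1,120.00       709.8329     3,549.1644      21,294.9864
  Σ                  1,093.9519     4,465.7700      24,875.6175
P = 1,093.9519.
Convexity = Σ t(t+1)·PV / [P·(1+y)²] = 24,875.6175 / (1,093.9519 × 1.200120) = 18.94745.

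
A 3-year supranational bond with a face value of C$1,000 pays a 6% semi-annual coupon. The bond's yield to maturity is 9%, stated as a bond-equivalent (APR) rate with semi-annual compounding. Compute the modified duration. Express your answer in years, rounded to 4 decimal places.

Periodic yield y = 0.045. First find Macaulay duration:
  t   CF        PV=CF/(1+0.045)^t    t·PV
  1        30.00        28.7081        28.7081
  2        30.00        27.4719        54.9438
  3        30.00        26.2889        78.8667
  4        30.00        25.1568       100.6274
  5        30.00        24.0735       120.3677
  6     1,030.00       790.9326     4,745.5957
  Σ                    922.6319     5,129.1093
P = 922.6319; Macaulay duration = 5,129.1093 / 922.6319 = 5.55922 half-year periods = 2.77961 years.
Modified duration = D_Mac / (1 + y) = 2.77961 / 1.045 = 2.65991 years.

2.6599 years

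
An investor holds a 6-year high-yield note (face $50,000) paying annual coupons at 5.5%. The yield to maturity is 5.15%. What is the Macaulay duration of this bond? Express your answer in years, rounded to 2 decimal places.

Periodic yield y = 0.0515. Discount each cash flow and weight by its year:
  t   CF        PV=CF/(1+0.0515)^t    t·PV
  1     2,750.00     2,615.3115     2,615.3115
  2     2,750.00     2,487.2196     4,974.4393
  3     2,750.00     2,365.4015     7,096.2044
  4     2,750.00     2,249.5497     8,998.1987
  5     2,750.00     2,139.3720    10,696.8600
  6    52,750.00    39,027.1468   234,162.8807
  Σ                 50,884.0010   268,543.8946
Price P = Σ PV = 50,884.0010.
Macaulay duration = Σ(t·PV) / P = 268,543.8946 / 50,884.0010 = 5.27757 years.

5.28 years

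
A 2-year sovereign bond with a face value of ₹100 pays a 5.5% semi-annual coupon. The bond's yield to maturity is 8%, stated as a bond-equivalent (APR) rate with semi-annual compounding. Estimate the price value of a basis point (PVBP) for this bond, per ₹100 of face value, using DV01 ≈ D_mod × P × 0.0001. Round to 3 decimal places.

Periodic yield y = 0.04.
  t   CF        PV=CF/(1+0.04)^t    t·PV
  1         2.75         2.6442         2.6442
  2         2.75         2.5425         5.0851
  3         2.75         2.4447         7.3342
  4       102.75        87.8311       351.3245
  Σ                     95.4626       366.3880
P = 95.4626; D_Mac = 3.83803 half-year periods = 1.91901 yrs; D_mod = 1.84520 yrs.
DV01 ≈ 1.84520 × 95.4626 × 0.0001 = 0.017615.

₹0.018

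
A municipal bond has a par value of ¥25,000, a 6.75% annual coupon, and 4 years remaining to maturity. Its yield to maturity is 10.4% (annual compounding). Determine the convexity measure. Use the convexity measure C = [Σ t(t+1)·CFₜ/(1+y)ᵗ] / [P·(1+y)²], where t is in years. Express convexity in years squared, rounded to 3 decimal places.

With y = 0.104:
  t   CF        PV=CF/(1+0.104)^t    t·PV        t(t+1)·PV
  1     1,687.50     1,528.5326     1,528.5326       3,057.0652
  2     1,687.50     1,384.5404     2,769.0808       8,307.2424
  3     1,687.50     1,254.1127     3,762.3381      15,049.3522
  4    26,687.50    17,965.1811    71,860.7243     359,303.6214
  Σ                 22,132.3668    79,920.6758     385,717.2813
P = 22,132.3668.
Convexity = Σ t(t+1)·PV / [P·(1+y)²] = 385,717.2813 / (22,132.3668 × 1.218816) = 14.29892.

14.299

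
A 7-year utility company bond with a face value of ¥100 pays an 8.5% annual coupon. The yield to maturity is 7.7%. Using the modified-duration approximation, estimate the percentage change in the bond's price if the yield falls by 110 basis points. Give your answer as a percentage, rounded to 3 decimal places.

Periodic yield y = 0.077. Modified duration first:
  t   CF        PV=CF/(1+0.077)^t    t·PV
  1         8.50         7.8923         7.8923
  2         8.50         7.3280        14.6561
  3         8.50         6.8041        20.4124
  4         8.50         6.3177        25.2706
  5         8.50         5.8660        29.3299
  6         8.50         5.4466        32.6795
  7       108.50        64.5535       451.8745
  Σ                    104.2082       582.1153
P = 104.2082; D_Mac = 5.58608 yrs; D_mod = 5.58608/(1+0.077) = 5.18670 yrs.
ΔP/P ≈ -D_mod · Δy = -5.18670 × (-0.011) = +0.057054 = +5.7054%.

+5.705%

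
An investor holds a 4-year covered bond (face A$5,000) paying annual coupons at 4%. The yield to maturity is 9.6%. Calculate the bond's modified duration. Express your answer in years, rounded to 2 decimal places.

3.42 years

Periodic yield y = 0.096. First find Macaulay duration:
  t   CF        PV=CF/(1+0.096)^t    t·PV
  1       200.00       182.4818       182.4818
  2       200.00       166.4979       332.9959
  3       200.00       151.9142       455.7426
  4     5,200.00     3,603.8037    14,415.2148
  Σ                  4,104.6976    15,386.4350
P = 4,104.6976; Macaulay duration = 15,386.4350 / 4,104.6976 = 3.74849 years.
Modified duration = D_Mac / (1 + y) = 3.74849 / 1.096 = 3.42016 years.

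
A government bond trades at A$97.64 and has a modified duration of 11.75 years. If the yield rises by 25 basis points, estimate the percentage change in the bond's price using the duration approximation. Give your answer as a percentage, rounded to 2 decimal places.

-2.94%

Duration approximation: ΔP/P ≈ -D_mod · Δy = -11.75 × (+0.0025) = -0.029375.
As a percentage: -2.9375%.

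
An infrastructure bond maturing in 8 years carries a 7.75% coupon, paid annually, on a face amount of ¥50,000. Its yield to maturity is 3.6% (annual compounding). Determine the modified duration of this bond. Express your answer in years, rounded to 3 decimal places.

6.252 years

Periodic yield y = 0.036. First find Macaulay duration:
  t   CF        PV=CF/(1+0.036)^t    t·PV
  1     3,875.00     3,740.3475     3,740.3475
  2     3,875.00     3,610.3740     7,220.7481
  3     3,875.00     3,484.9170    10,454.7510
  4     3,875.00     3,363.8195    13,455.2780
  5     3,875.00     3,246.9300    16,234.6501
  6     3,875.00     3,134.1023    18,804.6141
  7     3,875.00     3,025.1953    21,176.3672
  8    53,875.00    40,598.4301   324,787.4406
  Σ                 64,204.1158   415,874.1966
P = 64,204.1158; Macaulay duration = 415,874.1966 / 64,204.1158 = 6.47738 years.
Modified duration = D_Mac / (1 + y) = 6.47738 / 1.036 = 6.25229 years.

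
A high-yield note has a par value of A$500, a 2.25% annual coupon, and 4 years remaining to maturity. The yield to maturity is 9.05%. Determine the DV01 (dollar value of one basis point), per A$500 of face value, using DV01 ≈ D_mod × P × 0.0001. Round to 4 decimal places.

Periodic yield y = 0.0905.
  t   CF        PV=CF/(1+0.0905)^t    t·PV
  1        11.25        10.3164        10.3164
  2        11.25         9.4602        18.9204
  3        11.25         8.6751        26.0254
  4       511.25       361.5186     1,446.0744
  Σ                    389.9703     1,501.3366
P = 389.9703; D_Mac = 3.84987 yrs; D_mod = 3.53038 yrs.
DV01 ≈ 3.53038 × 389.9703 × 0.0001 = 0.137674.

A$0.1377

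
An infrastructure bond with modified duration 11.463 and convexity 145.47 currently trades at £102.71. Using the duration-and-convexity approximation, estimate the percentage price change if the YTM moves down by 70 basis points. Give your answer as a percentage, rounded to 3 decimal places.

+8.381%

Duration effect: -D_mod·Δy = -11.463 × (-0.007) = +0.080241
Convexity effect: ½·C·(Δy)² = 0.5 × 145.47 × (-0.007)² = +0.003564015
ΔP/P ≈ +0.080241 + 0.003564015 = +0.083805015
= +8.3805015%.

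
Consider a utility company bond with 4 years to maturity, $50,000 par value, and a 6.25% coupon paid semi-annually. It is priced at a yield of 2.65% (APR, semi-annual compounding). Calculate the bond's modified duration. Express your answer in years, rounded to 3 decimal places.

3.582 years

Periodic yield y = 0.01325. First find Macaulay duration:
  t   CF        PV=CF/(1+0.01325)^t    t·PV
  1     1,562.50     1,542.0676     1,542.0676
  2     1,562.50     1,521.9024     3,043.8048
  3     1,562.50     1,502.0009     4,506.0027
  4     1,562.50     1,482.3596     5,929.4385
  5     1,562.50     1,462.9752     7,314.8760
  6     1,562.50     1,443.8443     8,663.0656
  7     1,562.50     1,424.9635     9,974.7445
  8    51,562.50    46,408.8778   371,271.0221
  Σ                 56,788.9912   412,245.0216
P = 56,788.9912; Macaulay duration = 412,245.0216 / 56,788.9912 = 7.25924 half-year periods = 3.62962 years.
Modified duration = D_Mac / (1 + y) = 3.62962 / 1.01325 = 3.58216 years.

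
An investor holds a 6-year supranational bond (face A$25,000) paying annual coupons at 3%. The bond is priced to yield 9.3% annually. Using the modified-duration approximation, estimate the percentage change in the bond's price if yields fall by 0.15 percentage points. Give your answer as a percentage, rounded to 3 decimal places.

Periodic yield y = 0.093. Modified duration first:
  t   CF        PV=CF/(1+0.093)^t    t·PV
  1       750.00       686.1848       686.1848
  2       750.00       627.7995     1,255.5989
  3       750.00       574.3819     1,723.1458
  4       750.00       525.5096     2,102.0382
  5       750.00       480.7956     2,403.9778
  6    25,750.00    15,102.7579    90,616.5476
  Σ                 17,997.4293    98,787.4932
P = 17,997.4293; D_Mac = 5.48898 yrs; D_mod = 5.48898/(1+0.093) = 5.02194 yrs.
ΔP/P ≈ -D_mod · Δy = -5.02194 × (-0.0015) = +0.007533 = +0.7533%.

+0.753%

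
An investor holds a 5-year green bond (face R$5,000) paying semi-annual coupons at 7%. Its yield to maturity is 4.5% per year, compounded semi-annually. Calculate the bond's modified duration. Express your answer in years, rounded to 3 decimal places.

4.250 years

Periodic yield y = 0.0225. First find Macaulay duration:
  t   CF        PV=CF/(1+0.0225)^t    t·PV
  1       175.00       171.1491       171.1491
  2       175.00       167.3830       334.7661
  3       175.00       163.6998       491.0993
  4       175.00       160.0976       640.3903
  5       175.00       156.5747       782.8733
  6       175.00       153.1292       918.7755
  7       175.00       149.7597     1,048.3176
  8       175.00       146.4642     1,171.7137
  9       175.00       143.2413     1,289.1715
  10    5,175.00     4,142.6399    41,426.3993
  Σ                  5,554.1385    48,274.6558
P = 5,554.1385; Macaulay duration = 48,274.6558 / 5,554.1385 = 8.69165 half-year periods = 4.34583 years.
Modified duration = D_Mac / (1 + y) = 4.34583 / 1.0225 = 4.25020 years.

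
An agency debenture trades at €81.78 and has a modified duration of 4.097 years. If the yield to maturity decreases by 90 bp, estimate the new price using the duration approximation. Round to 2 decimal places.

€84.80

Duration approximation: ΔP/P ≈ -D_mod · Δy = -4.097 × (-0.009) = +0.036873.
New price ≈ 81.78 × (1 + 0.036873) = 84.79547394.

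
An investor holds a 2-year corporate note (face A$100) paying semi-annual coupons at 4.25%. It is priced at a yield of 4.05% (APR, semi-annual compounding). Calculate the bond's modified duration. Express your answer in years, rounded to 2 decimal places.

1.90 years

Periodic yield y = 0.02025. First find Macaulay duration:
  t   CF        PV=CF/(1+0.02025)^t    t·PV
  1        2.125         2.0828         2.0828
  2        2.125         2.0415         4.0830
  3        2.125         2.0010         6.0029
  4      102.125        94.2553       377.0211
  Σ                    100.3805       389.1898
P = 100.3805; Macaulay duration = 389.1898 / 100.3805 = 3.87714 half-year periods = 1.93857 years.
Modified duration = D_Mac / (1 + y) = 1.93857 / 1.02025 = 1.90009 years.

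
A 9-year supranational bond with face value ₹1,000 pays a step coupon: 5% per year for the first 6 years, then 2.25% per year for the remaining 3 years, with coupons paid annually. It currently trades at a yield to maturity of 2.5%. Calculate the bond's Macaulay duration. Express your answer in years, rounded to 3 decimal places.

Periodic yield y = 0.025. Discount each cash flow and weight by its year:
  t   CF        PV=CF/(1+0.025)^t    t·PV
  1        50.00        48.7805        48.7805
  2        50.00        47.5907        95.1814
  3        50.00        46.4300       139.2899
  4        50.00        45.2975       181.1901
  5        50.00        44.1927       220.9636
  6        50.00        43.1148       258.6891
  7        22.50        18.9285       132.4993
  8        22.50        18.4668       147.7344
  9     1,022.50       818.7447     7,368.7027
  Σ                  1,131.5463     8,593.0310
Price P = Σ PV = 1,131.5463.
Macaulay duration = Σ(t·PV) / P = 8,593.0310 / 1,131.5463 = 7.59406 years.

7.594 years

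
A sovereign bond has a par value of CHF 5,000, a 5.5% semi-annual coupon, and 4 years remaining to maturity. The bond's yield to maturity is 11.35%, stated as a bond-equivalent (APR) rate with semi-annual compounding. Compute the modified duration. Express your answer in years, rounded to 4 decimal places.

Periodic yield y = 0.05675. First find Macaulay duration:
  t   CF        PV=CF/(1+0.05675)^t    t·PV
  1       137.50       130.1159       130.1159
  2       137.50       123.1284       246.2568
  3       137.50       116.5161       349.5483
  4       137.50       110.2589       441.0356
  5       137.50       104.3377       521.6887
  6       137.50        98.7346       592.4073
  7       137.50        93.4323       654.0259
  8     5,137.50     3,303.4960    26,427.9679
  Σ                  4,080.0198    29,363.0463
P = 4,080.0198; Macaulay duration = 29,363.0463 / 4,080.0198 = 7.19679 half-year periods = 3.59840 years.
Modified duration = D_Mac / (1 + y) = 3.59840 / 1.05675 = 3.40515 years.

3.4052 years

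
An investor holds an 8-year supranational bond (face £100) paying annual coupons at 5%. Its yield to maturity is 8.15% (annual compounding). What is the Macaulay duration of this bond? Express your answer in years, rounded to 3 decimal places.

6.638 years

Periodic yield y = 0.0815. Discount each cash flow and weight by its year:
  t   CF        PV=CF/(1+0.0815)^t    t·PV
  1         5.00         4.6232         4.6232
  2         5.00         4.2748         8.5496
  3         5.00         3.9527        11.8580
  4         5.00         3.6548        14.6192
  5         5.00         3.3794        16.8969
  6         5.00         3.1247        18.7483
  7         5.00         2.8892        20.2247
  8       105.00        56.1018       448.8147
  Σ                     82.0007       544.3347
Price P = Σ PV = 82.0007.
Macaulay duration = Σ(t·PV) / P = 544.3347 / 82.0007 = 6.63817 years.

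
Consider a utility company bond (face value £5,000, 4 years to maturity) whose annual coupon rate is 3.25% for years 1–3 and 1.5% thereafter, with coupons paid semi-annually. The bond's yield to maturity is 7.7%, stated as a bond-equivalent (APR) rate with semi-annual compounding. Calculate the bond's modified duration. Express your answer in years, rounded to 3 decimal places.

Periodic yield y = 0.0385. First find Macaulay duration:
  t   CF        PV=CF/(1+0.0385)^t    t·PV
  1        81.25        78.2378        78.2378
  2        81.25        75.3374       150.6747
  3        81.25        72.5444       217.6332
  4        81.25        69.8550       279.4199
  5        81.25        67.2653       336.3263
  6        81.25        64.7716       388.6294
  7        37.50        28.7863       201.5041
  8     5,037.50     3,723.6003    29,788.8021
  Σ                  4,180.3980    31,441.2275
P = 4,180.3980; Macaulay duration = 31,441.2275 / 4,180.3980 = 7.52111 half-year periods = 3.76055 years.
Modified duration = D_Mac / (1 + y) = 3.76055 / 1.0385 = 3.62114 years.

3.621 years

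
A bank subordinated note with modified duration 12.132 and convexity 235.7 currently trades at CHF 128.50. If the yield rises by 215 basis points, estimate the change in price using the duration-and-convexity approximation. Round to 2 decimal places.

Duration effect: -D_mod·Δy = -12.132 × (+0.0215) = -0.260838
Convexity effect: ½·C·(Δy)² = 0.5 × 235.7 × (0.0215)² = +0.0544761625
ΔP/P ≈ -0.260838 + 0.0544761625 = -0.2063618375
ΔP ≈ 128.50 × (-0.2063618375) = -26.51749611875.

-CHF 26.52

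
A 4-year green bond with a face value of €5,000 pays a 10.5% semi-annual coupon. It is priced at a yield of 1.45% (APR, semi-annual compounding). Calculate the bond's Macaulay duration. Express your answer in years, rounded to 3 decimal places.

Periodic yield y = 0.00725. Discount each cash flow and weight by its period:
  t   CF        PV=CF/(1+0.00725)^t    t·PV
  1       262.50       260.6106       260.6106
  2       262.50       258.7347       517.4695
  3       262.50       256.8724       770.6173
  4       262.50       255.0235     1,020.0940
  5       262.50       253.1879     1,265.9394
  6       262.50       251.3655     1,508.1929
  7       262.50       249.5562     1,746.8934
  8     5,262.50     4,966.9970    39,735.9762
  Σ                  6,752.3479    46,825.7934
Price P = Σ PV = 6,752.3479.
Macaulay duration = Σ(t·PV) / P = 46,825.7934 / 6,752.3479 = 6.93474 half-year periods.
In years: 6.93474 / 2 = 3.46737 years.

3.467 years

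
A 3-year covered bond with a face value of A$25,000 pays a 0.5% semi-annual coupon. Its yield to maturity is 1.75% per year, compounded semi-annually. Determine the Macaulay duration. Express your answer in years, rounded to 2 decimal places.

2.98 years

Periodic yield y = 0.00875. Discount each cash flow and weight by its period:
  t   CF        PV=CF/(1+0.00875)^t    t·PV
  1        62.50        61.9579        61.9579
  2        62.50        61.4204       122.8409
  3        62.50        60.8877       182.6630
  4        62.50        60.3595       241.4381
  5        62.50        59.8360       299.1798
  6    25,062.50    23,786.0925   142,716.5550
  Σ                 24,090.5540   143,624.6347
Price P = Σ PV = 24,090.5540.
Macaulay duration = Σ(t·PV) / P = 143,624.6347 / 24,090.5540 = 5.96187 half-year periods.
In years: 5.96187 / 2 = 2.98093 years.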